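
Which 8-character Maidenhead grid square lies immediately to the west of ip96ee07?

IP96de97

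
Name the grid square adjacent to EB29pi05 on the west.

EB29oi95

Longitude extended square 0; −1 → -1, wraps to 9, carry into subsquare.
Longitude subsquare p = 15; −1 → 14 = o.
The latitude characters are unchanged.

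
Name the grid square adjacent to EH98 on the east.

FH08

Longitude square 9; +1 → 10, wraps to 0, carry into field.
Longitude field E = 4; +1 → 5 = F.
The latitude characters are unchanged.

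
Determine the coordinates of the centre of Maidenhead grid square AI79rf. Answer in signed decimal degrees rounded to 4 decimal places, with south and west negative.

Field A=0, I=8: +0·20° lon, +8·10° lat → SW at lon -180°, lat -10°.
Square 7, 9: +7·2° lon, +9·1° lat → SW at lon -166°, lat -1°.
Subsquare r=17, f=5: +17·0.0833333° lon, +5·0.0416667° lat → SW at lon -164.583°, lat -0.791667°.
Cell spans 0.0833333° lon × 0.0416667° lat. Centre is SW corner plus half of each.
latitude -0.7708, longitude -164.5417.

-0.7708, -164.5417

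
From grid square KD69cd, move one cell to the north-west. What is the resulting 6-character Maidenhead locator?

Longitude subsquare c = 2; −1 → 1 = b.
Latitude subsquare d = 3; +1 → 4 = e.

KD69be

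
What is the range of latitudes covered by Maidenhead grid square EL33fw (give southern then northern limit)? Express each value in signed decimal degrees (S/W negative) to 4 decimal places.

Field E=4, L=11: +4·20° lon, +11·10° lat → SW at lon -100°, lat 20°.
Square 3, 3: +3·2° lon, +3·1° lat → SW at lon -94°, lat 23°.
Subsquare f=5, w=22: +5·0.0833333° lon, +22·0.0416667° lat → SW at lon -93.5833°, lat 23.9167°.
Cell spans 0.0833333° lon × 0.0416667° lat.
south 23.9167, north 23.9583.

23.9167, 23.9583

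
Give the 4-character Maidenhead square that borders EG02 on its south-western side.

DG91

Longitude square 0; −1 → -1, wraps to 9, carry into field.
Longitude field E = 4; −1 → 3 = D.
Latitude square 2; −1 → 1.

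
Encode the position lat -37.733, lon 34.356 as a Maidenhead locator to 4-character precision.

Shift to the Maidenhead origin (180°W, 90°S): lon 214.36, lat 52.27.
Field: 214.36/20 → 10 → K, 52.27/10 → 5 → F; chars KF.
Square: 14.36/2 → 7, 2.27/1 → 2; chars 72.

KF72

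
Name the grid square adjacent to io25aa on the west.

IO15xa

Longitude subsquare a = 0; −1 → -1, wraps to 23 = x, carry into square.
Longitude square 2; −1 → 1.
The latitude characters are unchanged.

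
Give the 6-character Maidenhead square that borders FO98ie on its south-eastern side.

Longitude subsquare i = 8; +1 → 9 = j.
Latitude subsquare e = 4; −1 → 3 = d.

FO98jd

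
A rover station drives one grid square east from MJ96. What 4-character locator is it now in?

NJ06

Longitude square 9; +1 → 10, wraps to 0, carry into field.
Longitude field M = 12; +1 → 13 = N.
The latitude characters are unchanged.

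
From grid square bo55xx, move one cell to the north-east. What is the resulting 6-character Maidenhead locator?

Longitude subsquare x = 23; +1 → 24, wraps to 0 = a, carry into square.
Longitude square 5; +1 → 6.
Latitude subsquare x = 23; +1 → 24, wraps to 0 = a, carry into square.
Latitude square 5; +1 → 6.

BO66aa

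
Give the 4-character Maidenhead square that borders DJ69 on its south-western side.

DJ58

Longitude square 6; −1 → 5.
Latitude square 9; −1 → 8.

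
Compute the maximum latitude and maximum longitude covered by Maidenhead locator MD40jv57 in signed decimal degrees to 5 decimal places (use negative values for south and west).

Field M=12, D=3: +12·20° lon, +3·10° lat → SW at lon 60°, lat -60°.
Square 4, 0: +4·2° lon, +0·1° lat → SW at lon 68°, lat -60°.
Subsquare j=9, v=21: +9·0.0833333° lon, +21·0.0416667° lat → SW at lon 68.75°, lat -59.125°.
Extended square 5, 7: +5·0.00833333° lon, +7·0.00416667° lat → SW at lon 68.7917°, lat -59.0958°.
Cell spans 0.00833333° lon × 0.00416667° lat. NE corner is SW corner plus one full cell.
latitude -59.09167, longitude 68.80000.

-59.09167, 68.80000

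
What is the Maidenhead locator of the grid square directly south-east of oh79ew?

OH79fv

Longitude subsquare e = 4; +1 → 5 = f.
Latitude subsquare w = 22; −1 → 21 = v.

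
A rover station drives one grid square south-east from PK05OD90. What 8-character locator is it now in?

PK05pc09

Longitude extended square 9; +1 → 10, wraps to 0, carry into subsquare.
Longitude subsquare o = 14; +1 → 15 = p.
Latitude extended square 0; −1 → -1, wraps to 9, carry into subsquare.
Latitude subsquare d = 3; −1 → 2 = c.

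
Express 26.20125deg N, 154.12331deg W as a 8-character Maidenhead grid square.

BL26we58

Offset from 180°W / 90°S: lon 25.87669°, lat 116.20125°.
Field: lon ⌊25.87669/20⌋ = 1 → B; lat ⌊116.20125/10⌋ = 11 → L.
Square: lon ⌊5.87669/2⌋ = 2; lat ⌊6.20125/1⌋ = 6.
Subsquare: lon ⌊1.87669/0.0833333⌋ = 22 → w; lat ⌊0.20125/0.0416667⌋ = 4 → e.
Extended square: lon ⌊0.04336/0.00833333⌋ = 5; lat ⌊0.03458/0.00416667⌋ = 8.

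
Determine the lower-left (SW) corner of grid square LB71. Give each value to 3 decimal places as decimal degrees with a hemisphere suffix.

Field L=11, B=1: +11·20° lon, +1·10° lat → SW at lon 40°, lat -80°.
Square 7, 1: +7·2° lon, +1·1° lat → SW at lon 54°, lat -79°.
latitude 79.000° S, longitude 54.000° E.

79.000° S, 54.000° E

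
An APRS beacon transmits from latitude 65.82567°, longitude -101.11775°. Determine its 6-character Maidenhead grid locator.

DP95kt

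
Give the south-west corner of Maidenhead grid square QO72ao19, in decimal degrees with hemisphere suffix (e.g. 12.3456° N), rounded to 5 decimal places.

Field Q=16, O=14: +16·20° lon, +14·10° lat → SW at lon 140°, lat 50°.
Square 7, 2: +7·2° lon, +2·1° lat → SW at lon 154°, lat 52°.
Subsquare a=0, o=14: +0·0.0833333° lon, +14·0.0416667° lat → SW at lon 154°, lat 52.5833°.
Extended square 1, 9: +1·0.00833333° lon, +9·0.00416667° lat → SW at lon 154.008°, lat 52.6208°.
latitude 52.62083° N, longitude 154.00833° E.

52.62083° N, 154.00833° E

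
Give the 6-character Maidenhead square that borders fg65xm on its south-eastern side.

Longitude subsquare x = 23; +1 → 24, wraps to 0 = a, carry into square.
Longitude square 6; +1 → 7.
Latitude subsquare m = 12; −1 → 11 = l.

FG75al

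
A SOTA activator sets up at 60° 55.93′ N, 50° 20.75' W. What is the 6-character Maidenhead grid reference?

GP40tw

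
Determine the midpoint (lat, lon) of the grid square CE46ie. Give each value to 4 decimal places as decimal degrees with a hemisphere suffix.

43.8125° S, 131.2917° W

Field C=2, E=4: +2·20° lon, +4·10° lat → SW at lon -140°, lat -50°.
Square 4, 6: +4·2° lon, +6·1° lat → SW at lon -132°, lat -44°.
Subsquare i=8, e=4: +8·0.0833333° lon, +4·0.0416667° lat → SW at lon -131.333°, lat -43.8333°.
Cell spans 0.0833333° lon × 0.0416667° lat. Centre is SW corner plus half of each.
latitude 43.8125° S, longitude 131.2917° W.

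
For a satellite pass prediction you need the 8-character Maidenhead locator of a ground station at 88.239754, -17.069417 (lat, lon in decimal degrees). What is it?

IR18lf17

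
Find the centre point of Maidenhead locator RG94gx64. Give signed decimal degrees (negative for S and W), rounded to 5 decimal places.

Field R=17, G=6: +17·20° lon, +6·10° lat → SW at lon 160°, lat -30°.
Square 9, 4: +9·2° lon, +4·1° lat → SW at lon 178°, lat -26°.
Subsquare g=6, x=23: +6·0.0833333° lon, +23·0.0416667° lat → SW at lon 178.5°, lat -25.0417°.
Extended square 6, 4: +6·0.00833333° lon, +4·0.00416667° lat → SW at lon 178.55°, lat -25.025°.
Cell spans 0.00833333° lon × 0.00416667° lat. Centre is SW corner plus half of each.
latitude -25.02292, longitude 178.55417.

-25.02292, 178.55417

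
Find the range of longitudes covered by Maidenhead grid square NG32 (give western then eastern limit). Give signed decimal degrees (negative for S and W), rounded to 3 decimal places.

Field N=13, G=6: +13·20° lon, +6·10° lat → SW at lon 80°, lat -30°.
Square 3, 2: +3·2° lon, +2·1° lat → SW at lon 86°, lat -28°.
Cell spans 2° lon × 1° lat.
west 86.000, east 88.000.

86.000, 88.000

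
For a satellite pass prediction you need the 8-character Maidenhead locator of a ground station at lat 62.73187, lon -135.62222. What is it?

CP22er55

Offset from 180°W / 90°S: lon 44.37778°, lat 152.73187°.
Field: lon ⌊44.37778/20⌋ = 2 → C; lat ⌊152.73187/10⌋ = 15 → P.
Square: lon ⌊4.37778/2⌋ = 2; lat ⌊2.73187/1⌋ = 2.
Subsquare: lon ⌊0.37778/0.0833333⌋ = 4 → e; lat ⌊0.73187/0.0416667⌋ = 17 → r.
Extended square: lon ⌊0.04445/0.00833333⌋ = 5; lat ⌊0.02354/0.00416667⌋ = 5.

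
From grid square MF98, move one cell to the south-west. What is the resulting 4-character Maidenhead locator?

Longitude square 9; −1 → 8.
Latitude square 8; −1 → 7.

MF87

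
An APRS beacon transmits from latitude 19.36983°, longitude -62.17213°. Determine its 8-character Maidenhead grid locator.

FK89vi98

Shift to the Maidenhead origin (180°W, 90°S): lon 117.82787, lat 109.36983.
Field: lon ⌊117.82787/20⌋ = 5 → F; lat ⌊109.36983/10⌋ = 10 → K.
Square: lon ⌊17.82787/2⌋ = 8; lat ⌊9.36983/1⌋ = 9.
Subsquare: lon ⌊1.82787/0.0833333⌋ = 21 → v; lat ⌊0.36983/0.0416667⌋ = 8 → i.
Extended square: lon ⌊0.07787/0.00833333⌋ = 9; lat ⌊0.03650/0.00416667⌋ = 8.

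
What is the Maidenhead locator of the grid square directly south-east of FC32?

FC41

Longitude square 3; +1 → 4.
Latitude square 2; −1 → 1.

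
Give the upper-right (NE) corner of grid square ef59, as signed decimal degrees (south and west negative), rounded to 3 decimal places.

Field E=4, F=5: +4·20° lon, +5·10° lat → SW at lon -100°, lat -40°.
Square 5, 9: +5·2° lon, +9·1° lat → SW at lon -90°, lat -31°.
Cell spans 2° lon × 1° lat. NE corner is SW corner plus one full cell.
latitude -30.000, longitude -88.000.

-30.000, -88.000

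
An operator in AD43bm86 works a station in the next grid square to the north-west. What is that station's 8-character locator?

AD43bm77

Longitude extended square 8; −1 → 7.
Latitude extended square 6; +1 → 7.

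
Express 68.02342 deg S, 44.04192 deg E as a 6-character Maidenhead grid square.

LC21ax

Shift to the Maidenhead origin (180°W, 90°S): lon 224.0419, lat 21.9766.
Field (20°×10°, letters A–R): 224.0419/20 → 11 → L, 21.9766/10 → 2 → C; chars LC.
Square (2°×1°, digits 0–9): 4.0419/2 → 2, 1.9766/1 → 1; chars 21.
Subsquare (5′×2.5′, letters a–x): 0.0419/0.0833333 → 0 → a, 0.9766/0.0416667 → 23 → x; chars ax.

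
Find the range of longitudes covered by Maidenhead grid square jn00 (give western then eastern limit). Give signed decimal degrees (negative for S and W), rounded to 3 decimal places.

0.000, 2.000

Field J=9, N=13: +9·20° lon, +13·10° lat → SW at lon 0°, lat 40°.
Square 0, 0: +0·2° lon, +0·1° lat → SW at lon 0°, lat 40°.
Cell spans 2° lon × 1° lat.
west 0.000, east 2.000.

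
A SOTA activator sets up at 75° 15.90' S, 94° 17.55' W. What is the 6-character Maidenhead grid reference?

Offset from 180°W / 90°S: lon 85.7075°, lat 14.7350°.
Field: 85.7075/20 → 4 → E, 14.7350/10 → 1 → B; chars EB.
Square: 5.7075/2 → 2, 4.7350/1 → 4; chars 24.
Subsquare: 1.7075/0.0833333 → 20 → u, 0.7350/0.0416667 → 17 → r; chars ur.

EB24ur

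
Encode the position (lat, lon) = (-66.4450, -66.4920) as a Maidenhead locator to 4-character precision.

FC63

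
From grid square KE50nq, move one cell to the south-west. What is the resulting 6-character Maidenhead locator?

KE50mp

Longitude subsquare n = 13; −1 → 12 = m.
Latitude subsquare q = 16; −1 → 15 = p.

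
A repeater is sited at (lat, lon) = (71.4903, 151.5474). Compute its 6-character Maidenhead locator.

Shift to the Maidenhead origin (180°W, 90°S): lon 331.5474, lat 161.4903.
Field (20°×10°, letters A–R): 331.5474/20 → 16 → Q, 161.4903/10 → 16 → Q; chars QQ.
Square (2°×1°, digits 0–9): 11.5474/2 → 5, 1.4903/1 → 1; chars 51.
Subsquare (5′×2.5′, letters a–x): 1.5474/0.0833333 → 18 → s, 0.4903/0.0416667 → 11 → l; chars sl.

QQ51sl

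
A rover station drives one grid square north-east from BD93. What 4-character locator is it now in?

CD04

Longitude square 9; +1 → 10, wraps to 0, carry into field.
Longitude field B = 1; +1 → 2 = C.
Latitude square 3; +1 → 4.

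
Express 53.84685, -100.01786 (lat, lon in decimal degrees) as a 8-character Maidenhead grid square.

Shift to the Maidenhead origin (180°W, 90°S): lon 79.98214, lat 143.84685.
Field (20°×10°, letters A–R): 79.98214/20 → 3 → D, 143.84685/10 → 14 → O; chars DO.
Square (2°×1°, digits 0–9): 19.98214/2 → 9, 3.84685/1 → 3; chars 93.
Subsquare (5′×2.5′, letters a–x): 1.98214/0.0833333 → 23 → x, 0.84685/0.0416667 → 20 → u; chars xu.
Extended square (30″×15″, digits 0–9): 0.06547/0.00833333 → 7, 0.01352/0.00416667 → 3; chars 73.

DO93xu73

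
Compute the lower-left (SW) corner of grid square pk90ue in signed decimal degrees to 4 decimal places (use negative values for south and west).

Field P=15, K=10: +15·20° lon, +10·10° lat → SW at lon 120°, lat 10°.
Square 9, 0: +9·2° lon, +0·1° lat → SW at lon 138°, lat 10°.
Subsquare u=20, e=4: +20·0.0833333° lon, +4·0.0416667° lat → SW at lon 139.667°, lat 10.1667°.
latitude 10.1667, longitude 139.6667.

10.1667, 139.6667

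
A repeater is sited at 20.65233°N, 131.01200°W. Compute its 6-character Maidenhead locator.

Shift to the Maidenhead origin (180°W, 90°S): lon 48.9880, lat 110.6523.
Field: 48.9880/20 → 2 → C, 110.6523/10 → 11 → L; chars CL.
Square: 8.9880/2 → 4, 0.6523/1 → 0; chars 40.
Subsquare: 0.9880/0.0833333 → 11 → l, 0.6523/0.0416667 → 15 → p; chars lp.

CL40lp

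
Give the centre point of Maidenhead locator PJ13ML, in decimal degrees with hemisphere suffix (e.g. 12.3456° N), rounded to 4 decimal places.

Field P=15, J=9: +15·20° lon, +9·10° lat → SW at lon 120°, lat 0°.
Square 1, 3: +1·2° lon, +3·1° lat → SW at lon 122°, lat 3°.
Subsquare m=12, l=11: +12·0.0833333° lon, +11·0.0416667° lat → SW at lon 123°, lat 3.45833°.
Cell spans 0.0833333° lon × 0.0416667° lat. Centre is SW corner plus half of each.
latitude 3.4792° N, longitude 123.0417° E.

3.4792° N, 123.0417° E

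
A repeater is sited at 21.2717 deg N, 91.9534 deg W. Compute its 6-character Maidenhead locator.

Add 180° to longitude and 90° to latitude: 88.0466, 111.2717.
Field (20°×10°, letters A–R): lon ⌊88.0466/20⌋ = 4 → E; lat ⌊111.2717/10⌋ = 11 → L.
Square (2°×1°, digits 0–9): lon ⌊8.0466/2⌋ = 4; lat ⌊1.2717/1⌋ = 1.
Subsquare (5′×2.5′, letters a–x): lon ⌊0.0466/0.0833333⌋ = 0 → a; lat ⌊0.2717/0.0416667⌋ = 6 → g.

EL41ag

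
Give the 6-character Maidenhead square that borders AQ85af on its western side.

Longitude subsquare a = 0; −1 → -1, wraps to 23 = x, carry into square.
Longitude square 8; −1 → 7.
The latitude characters are unchanged.

AQ75xf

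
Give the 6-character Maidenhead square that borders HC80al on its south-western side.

HC70xk

Longitude subsquare a = 0; −1 → -1, wraps to 23 = x, carry into square.
Longitude square 8; −1 → 7.
Latitude subsquare l = 11; −1 → 10 = k.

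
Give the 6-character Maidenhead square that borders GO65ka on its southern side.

GO64kx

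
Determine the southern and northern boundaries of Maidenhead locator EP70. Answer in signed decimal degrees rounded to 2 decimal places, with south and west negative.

60.00, 61.00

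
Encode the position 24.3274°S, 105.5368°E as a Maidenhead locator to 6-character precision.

OG25sq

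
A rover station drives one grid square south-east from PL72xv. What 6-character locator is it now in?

Longitude subsquare x = 23; +1 → 24, wraps to 0 = a, carry into square.
Longitude square 7; +1 → 8.
Latitude subsquare v = 21; −1 → 20 = u.

PL82au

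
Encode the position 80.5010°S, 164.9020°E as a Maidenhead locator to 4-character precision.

RA29

Offset from 180°W / 90°S: lon 344.90°, lat 9.50°.
Field: lon ⌊344.90/20⌋ = 17 → R; lat ⌊9.50/10⌋ = 0 → A.
Square: lon ⌊4.90/2⌋ = 2; lat ⌊9.50/1⌋ = 9.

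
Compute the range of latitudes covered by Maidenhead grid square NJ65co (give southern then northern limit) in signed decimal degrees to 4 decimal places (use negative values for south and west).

5.5833, 5.6250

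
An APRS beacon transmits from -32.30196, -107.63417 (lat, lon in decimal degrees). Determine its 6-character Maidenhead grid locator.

Shift to the Maidenhead origin (180°W, 90°S): lon 72.3658, lat 57.6980.
Field: lon ⌊72.3658/20⌋ = 3 → D; lat ⌊57.6980/10⌋ = 5 → F.
Square: lon ⌊12.3658/2⌋ = 6; lat ⌊7.6980/1⌋ = 7.
Subsquare: lon ⌊0.3658/0.0833333⌋ = 4 → e; lat ⌊0.6980/0.0416667⌋ = 16 → q.

DF67eq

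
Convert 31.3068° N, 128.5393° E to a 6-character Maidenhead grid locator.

PM41gh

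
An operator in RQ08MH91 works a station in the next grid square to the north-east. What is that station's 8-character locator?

RQ08nh02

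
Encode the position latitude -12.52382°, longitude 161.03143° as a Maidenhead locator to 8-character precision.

RH07ml34

Add 180° to longitude and 90° to latitude: 341.03143, 77.47618.
Field (20°×10°, letters A–R): 341.03143/20 → 17 → R, 77.47618/10 → 7 → H; chars RH.
Square (2°×1°, digits 0–9): 1.03143/2 → 0, 7.47618/1 → 7; chars 07.
Subsquare (5′×2.5′, letters a–x): 1.03143/0.0833333 → 12 → m, 0.47618/0.0416667 → 11 → l; chars ml.
Extended square (30″×15″, digits 0–9): 0.03143/0.00833333 → 3, 0.01785/0.00416667 → 4; chars 34.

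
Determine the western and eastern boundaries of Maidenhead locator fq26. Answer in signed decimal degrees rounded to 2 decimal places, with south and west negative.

-76.00, -74.00

Field F=5, Q=16: +5·20° lon, +16·10° lat → SW at lon -80°, lat 70°.
Square 2, 6: +2·2° lon, +6·1° lat → SW at lon -76°, lat 76°.
Cell spans 2° lon × 1° lat.
west -76.00, east -74.00.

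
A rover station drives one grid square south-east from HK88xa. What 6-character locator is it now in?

HK97ax

Longitude subsquare x = 23; +1 → 24, wraps to 0 = a, carry into square.
Longitude square 8; +1 → 9.
Latitude subsquare a = 0; −1 → -1, wraps to 23 = x, carry into square.
Latitude square 8; −1 → 7.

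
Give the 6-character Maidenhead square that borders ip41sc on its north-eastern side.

Longitude subsquare s = 18; +1 → 19 = t.
Latitude subsquare c = 2; +1 → 3 = d.

IP41td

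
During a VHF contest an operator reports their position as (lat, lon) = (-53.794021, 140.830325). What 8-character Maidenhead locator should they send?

QD06je99

Add 180° to longitude and 90° to latitude: 320.83033, 36.20598.
Field (20°×10°, letters A–R): lon ⌊320.83033/20⌋ = 16 → Q; lat ⌊36.20598/10⌋ = 3 → D.
Square (2°×1°, digits 0–9): lon ⌊0.83033/2⌋ = 0; lat ⌊6.20598/1⌋ = 6.
Subsquare (5′×2.5′, letters a–x): lon ⌊0.83033/0.0833333⌋ = 9 → j; lat ⌊0.20598/0.0416667⌋ = 4 → e.
Extended square (30″×15″, digits 0–9): lon ⌊0.08033/0.00833333⌋ = 9; lat ⌊0.03931/0.00416667⌋ = 9.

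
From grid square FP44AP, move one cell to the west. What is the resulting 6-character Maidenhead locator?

FP34xp

Longitude subsquare a = 0; −1 → -1, wraps to 23 = x, carry into square.
Longitude square 4; −1 → 3.
The latitude characters are unchanged.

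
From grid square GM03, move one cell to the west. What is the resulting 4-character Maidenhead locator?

Longitude square 0; −1 → -1, wraps to 9, carry into field.
Longitude field G = 6; −1 → 5 = F.
The latitude characters are unchanged.

FM93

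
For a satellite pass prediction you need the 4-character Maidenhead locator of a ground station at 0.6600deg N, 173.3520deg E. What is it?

RJ60

Shift to the Maidenhead origin (180°W, 90°S): lon 353.35, lat 90.66.
Field (20°×10°, letters A–R): 353.35/20 → 17 → R, 90.66/10 → 9 → J; chars RJ.
Square (2°×1°, digits 0–9): 13.35/2 → 6, 0.66/1 → 0; chars 60.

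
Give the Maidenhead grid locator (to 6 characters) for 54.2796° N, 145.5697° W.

Add 180° to longitude and 90° to latitude: 34.4303, 144.2796.
Field (20°×10°, letters A–R): 34.4303/20 → 1 → B, 144.2796/10 → 14 → O; chars BO.
Square (2°×1°, digits 0–9): 14.4303/2 → 7, 4.2796/1 → 4; chars 74.
Subsquare (5′×2.5′, letters a–x): 0.4303/0.0833333 → 5 → f, 0.2796/0.0416667 → 6 → g; chars fg.

BO74fg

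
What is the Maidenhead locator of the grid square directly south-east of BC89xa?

BC98ax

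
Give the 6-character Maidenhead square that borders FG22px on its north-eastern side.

FG23qa

Longitude subsquare p = 15; +1 → 16 = q.
Latitude subsquare x = 23; +1 → 24, wraps to 0 = a, carry into square.
Latitude square 2; +1 → 3.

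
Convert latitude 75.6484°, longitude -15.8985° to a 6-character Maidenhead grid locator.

Add 180° to longitude and 90° to latitude: 164.1015, 165.6484.
Field: lon ⌊164.1015/20⌋ = 8 → I; lat ⌊165.6484/10⌋ = 16 → Q.
Square: lon ⌊4.1015/2⌋ = 2; lat ⌊5.6484/1⌋ = 5.
Subsquare: lon ⌊0.1015/0.0833333⌋ = 1 → b; lat ⌊0.6484/0.0416667⌋ = 15 → p.

IQ25bp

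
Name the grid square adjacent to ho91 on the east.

IO01

Longitude square 9; +1 → 10, wraps to 0, carry into field.
Longitude field H = 7; +1 → 8 = I.
The latitude characters are unchanged.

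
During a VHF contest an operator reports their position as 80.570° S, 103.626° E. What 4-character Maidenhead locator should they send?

OA19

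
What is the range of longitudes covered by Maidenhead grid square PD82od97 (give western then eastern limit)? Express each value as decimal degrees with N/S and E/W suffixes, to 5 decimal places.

Field P=15, D=3: +15·20° lon, +3·10° lat → SW at lon 120°, lat -60°.
Square 8, 2: +8·2° lon, +2·1° lat → SW at lon 136°, lat -58°.
Subsquare o=14, d=3: +14·0.0833333° lon, +3·0.0416667° lat → SW at lon 137.167°, lat -57.875°.
Extended square 9, 7: +9·0.00833333° lon, +7·0.00416667° lat → SW at lon 137.242°, lat -57.8458°.
Cell spans 0.00833333° lon × 0.00416667° lat.
west 137.24167° E, east 137.25000° E.

137.24167° E, 137.25000° E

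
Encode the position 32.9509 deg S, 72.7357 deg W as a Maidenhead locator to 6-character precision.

Add 180° to longitude and 90° to latitude: 107.2643, 57.0491.
Field: lon ⌊107.2643/20⌋ = 5 → F; lat ⌊57.0491/10⌋ = 5 → F.
Square: lon ⌊7.2643/2⌋ = 3; lat ⌊7.0491/1⌋ = 7.
Subsquare: lon ⌊1.2643/0.0833333⌋ = 15 → p; lat ⌊0.0491/0.0416667⌋ = 1 → b.

FF37pb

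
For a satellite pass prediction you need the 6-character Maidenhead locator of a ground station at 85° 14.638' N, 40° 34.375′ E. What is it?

Offset from 180°W / 90°S: lon 220.5729°, lat 175.2440°.
Field (20°×10°, letters A–R): lon ⌊220.5729/20⌋ = 11 → L; lat ⌊175.2440/10⌋ = 17 → R.
Square (2°×1°, digits 0–9): lon ⌊0.5729/2⌋ = 0; lat ⌊5.2440/1⌋ = 5.
Subsquare (5′×2.5′, letters a–x): lon ⌊0.5729/0.0833333⌋ = 6 → g; lat ⌊0.2440/0.0416667⌋ = 5 → f.

LR05gf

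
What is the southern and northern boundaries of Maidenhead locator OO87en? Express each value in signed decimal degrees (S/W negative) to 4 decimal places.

57.5417, 57.5833

Field O=14, O=14: +14·20° lon, +14·10° lat → SW at lon 100°, lat 50°.
Square 8, 7: +8·2° lon, +7·1° lat → SW at lon 116°, lat 57°.
Subsquare e=4, n=13: +4·0.0833333° lon, +13·0.0416667° lat → SW at lon 116.333°, lat 57.5417°.
Cell spans 0.0833333° lon × 0.0416667° lat.
south 57.5417, north 57.5833.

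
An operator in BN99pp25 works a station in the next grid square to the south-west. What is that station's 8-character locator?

Longitude extended square 2; −1 → 1.
Latitude extended square 5; −1 → 4.

BN99pp14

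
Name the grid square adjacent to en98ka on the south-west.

EN97jx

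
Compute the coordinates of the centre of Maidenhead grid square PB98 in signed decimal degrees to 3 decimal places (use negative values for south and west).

-71.500, 139.000

Field P=15, B=1: +15·20° lon, +1·10° lat → SW at lon 120°, lat -80°.
Square 9, 8: +9·2° lon, +8·1° lat → SW at lon 138°, lat -72°.
Cell spans 2° lon × 1° lat. Centre is SW corner plus half of each.
latitude -71.500, longitude 139.000.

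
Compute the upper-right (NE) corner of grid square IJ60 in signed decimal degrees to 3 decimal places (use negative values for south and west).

Field I=8, J=9: +8·20° lon, +9·10° lat → SW at lon -20°, lat 0°.
Square 6, 0: +6·2° lon, +0·1° lat → SW at lon -8°, lat 0°.
Cell spans 2° lon × 1° lat. NE corner is SW corner plus one full cell.
latitude 1.000, longitude -6.000.

1.000, -6.000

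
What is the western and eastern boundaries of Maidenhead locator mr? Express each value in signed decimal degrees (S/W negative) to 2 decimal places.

Field M=12, R=17: +12·20° lon, +17·10° lat → SW at lon 60°, lat 80°.
Cell spans 20° lon × 10° lat.
west 60.00, east 80.00.

60.00, 80.00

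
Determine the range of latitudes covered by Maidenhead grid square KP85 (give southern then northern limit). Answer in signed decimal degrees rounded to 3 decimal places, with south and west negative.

Field K=10, P=15: +10·20° lon, +15·10° lat → SW at lon 20°, lat 60°.
Square 8, 5: +8·2° lon, +5·1° lat → SW at lon 36°, lat 65°.
Cell spans 2° lon × 1° lat.
south 65.000, north 66.000.

65.000, 66.000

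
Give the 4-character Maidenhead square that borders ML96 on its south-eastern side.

NL05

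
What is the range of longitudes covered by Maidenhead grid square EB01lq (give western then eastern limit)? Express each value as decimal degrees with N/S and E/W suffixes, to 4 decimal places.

99.0833° W, 99.0000° W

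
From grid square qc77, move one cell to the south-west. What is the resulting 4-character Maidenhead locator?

QC66

Longitude square 7; −1 → 6.
Latitude square 7; −1 → 6.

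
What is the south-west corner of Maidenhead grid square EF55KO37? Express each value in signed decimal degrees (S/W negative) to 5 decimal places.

Field E=4, F=5: +4·20° lon, +5·10° lat → SW at lon -100°, lat -40°.
Square 5, 5: +5·2° lon, +5·1° lat → SW at lon -90°, lat -35°.
Subsquare k=10, o=14: +10·0.0833333° lon, +14·0.0416667° lat → SW at lon -89.1667°, lat -34.4167°.
Extended square 3, 7: +3·0.00833333° lon, +7·0.00416667° lat → SW at lon -89.1417°, lat -34.3875°.
latitude -34.38750, longitude -89.14167.

-34.38750, -89.14167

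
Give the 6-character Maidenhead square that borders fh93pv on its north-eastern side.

Longitude subsquare p = 15; +1 → 16 = q.
Latitude subsquare v = 21; +1 → 22 = w.

FH93qw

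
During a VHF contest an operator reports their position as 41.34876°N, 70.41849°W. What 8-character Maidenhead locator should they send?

Offset from 180°W / 90°S: lon 109.58151°, lat 131.34876°.
Field (20°×10°, letters A–R): lon ⌊109.58151/20⌋ = 5 → F; lat ⌊131.34876/10⌋ = 13 → N.
Square (2°×1°, digits 0–9): lon ⌊9.58151/2⌋ = 4; lat ⌊1.34876/1⌋ = 1.
Subsquare (5′×2.5′, letters a–x): lon ⌊1.58151/0.0833333⌋ = 18 → s; lat ⌊0.34876/0.0416667⌋ = 8 → i.
Extended square (30″×15″, digits 0–9): lon ⌊0.08151/0.00833333⌋ = 9; lat ⌊0.01543/0.00416667⌋ = 3.

FN41si93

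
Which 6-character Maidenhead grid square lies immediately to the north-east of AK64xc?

Longitude subsquare x = 23; +1 → 24, wraps to 0 = a, carry into square.
Longitude square 6; +1 → 7.
Latitude subsquare c = 2; +1 → 3 = d.

AK74ad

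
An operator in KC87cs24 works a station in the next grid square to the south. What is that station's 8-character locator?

KC87cs23

Latitude extended square 4; −1 → 3.
The longitude characters are unchanged.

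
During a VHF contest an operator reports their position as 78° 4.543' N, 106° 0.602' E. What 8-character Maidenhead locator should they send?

OQ38ab18

Add 180° to longitude and 90° to latitude: 286.01003, 168.07572.
Field: 286.01003/20 → 14 → O, 168.07572/10 → 16 → Q; chars OQ.
Square: 6.01003/2 → 3, 8.07572/1 → 8; chars 38.
Subsquare: 0.01003/0.0833333 → 0 → a, 0.07572/0.0416667 → 1 → b; chars ab.
Extended square: 0.01003/0.00833333 → 1, 0.03405/0.00416667 → 8; chars 18.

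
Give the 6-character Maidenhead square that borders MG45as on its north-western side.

Longitude subsquare a = 0; −1 → -1, wraps to 23 = x, carry into square.
Longitude square 4; −1 → 3.
Latitude subsquare s = 18; +1 → 19 = t.

MG35xt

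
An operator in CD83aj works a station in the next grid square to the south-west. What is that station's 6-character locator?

Longitude subsquare a = 0; −1 → -1, wraps to 23 = x, carry into square.
Longitude square 8; −1 → 7.
Latitude subsquare j = 9; −1 → 8 = i.

CD73xi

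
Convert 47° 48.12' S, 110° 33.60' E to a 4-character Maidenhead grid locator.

Add 180° to longitude and 90° to latitude: 290.56, 42.20.
Field (20°×10°, letters A–R): lon ⌊290.56/20⌋ = 14 → O; lat ⌊42.20/10⌋ = 4 → E.
Square (2°×1°, digits 0–9): lon ⌊10.56/2⌋ = 5; lat ⌊2.20/1⌋ = 2.

OE52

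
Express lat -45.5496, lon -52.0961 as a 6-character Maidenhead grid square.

GE34wk

Shift to the Maidenhead origin (180°W, 90°S): lon 127.9039, lat 44.4504.
Field: 127.9039/20 → 6 → G, 44.4504/10 → 4 → E; chars GE.
Square: 7.9039/2 → 3, 4.4504/1 → 4; chars 34.
Subsquare: 1.9039/0.0833333 → 22 → w, 0.4504/0.0416667 → 10 → k; chars wk.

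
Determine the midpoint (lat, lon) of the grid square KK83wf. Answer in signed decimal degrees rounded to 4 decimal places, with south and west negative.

13.2292, 37.8750

Field K=10, K=10: +10·20° lon, +10·10° lat → SW at lon 20°, lat 10°.
Square 8, 3: +8·2° lon, +3·1° lat → SW at lon 36°, lat 13°.
Subsquare w=22, f=5: +22·0.0833333° lon, +5·0.0416667° lat → SW at lon 37.8333°, lat 13.2083°.
Cell spans 0.0833333° lon × 0.0416667° lat. Centre is SW corner plus half of each.
latitude 13.2292, longitude 37.8750.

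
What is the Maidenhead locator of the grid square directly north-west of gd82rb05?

Longitude extended square 0; −1 → -1, wraps to 9, carry into subsquare.
Longitude subsquare r = 17; −1 → 16 = q.
Latitude extended square 5; +1 → 6.

GD82qb96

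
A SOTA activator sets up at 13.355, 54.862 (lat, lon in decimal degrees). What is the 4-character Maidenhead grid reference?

Shift to the Maidenhead origin (180°W, 90°S): lon 234.86, lat 103.36.
Field: 234.86/20 → 11 → L, 103.36/10 → 10 → K; chars LK.
Square: 14.86/2 → 7, 3.36/1 → 3; chars 73.

LK73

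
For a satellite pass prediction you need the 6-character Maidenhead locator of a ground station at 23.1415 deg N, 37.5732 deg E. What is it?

KL83sd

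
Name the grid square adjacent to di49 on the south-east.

DI58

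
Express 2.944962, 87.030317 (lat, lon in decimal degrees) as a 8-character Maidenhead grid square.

NJ32mw36

Offset from 180°W / 90°S: lon 267.03032°, lat 92.94496°.
Field: lon ⌊267.03032/20⌋ = 13 → N; lat ⌊92.94496/10⌋ = 9 → J.
Square: lon ⌊7.03032/2⌋ = 3; lat ⌊2.94496/1⌋ = 2.
Subsquare: lon ⌊1.03032/0.0833333⌋ = 12 → m; lat ⌊0.94496/0.0416667⌋ = 22 → w.
Extended square: lon ⌊0.03032/0.00833333⌋ = 3; lat ⌊0.02830/0.00416667⌋ = 6.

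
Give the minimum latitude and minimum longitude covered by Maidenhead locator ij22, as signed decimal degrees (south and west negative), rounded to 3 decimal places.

Field I=8, J=9: +8·20° lon, +9·10° lat → SW at lon -20°, lat 0°.
Square 2, 2: +2·2° lon, +2·1° lat → SW at lon -16°, lat 2°.
latitude 2.000, longitude -16.000.

2.000, -16.000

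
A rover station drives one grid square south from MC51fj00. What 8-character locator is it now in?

MC51fi09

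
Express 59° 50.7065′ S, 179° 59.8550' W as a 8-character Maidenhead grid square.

AD00ad07

Shift to the Maidenhead origin (180°W, 90°S): lon 0.00242, lat 30.15489.
Field (20°×10°, letters A–R): lon ⌊0.00242/20⌋ = 0 → A; lat ⌊30.15489/10⌋ = 3 → D.
Square (2°×1°, digits 0–9): lon ⌊0.00242/2⌋ = 0; lat ⌊0.15489/1⌋ = 0.
Subsquare (5′×2.5′, letters a–x): lon ⌊0.00242/0.0833333⌋ = 0 → a; lat ⌊0.15489/0.0416667⌋ = 3 → d.
Extended square (30″×15″, digits 0–9): lon ⌊0.00242/0.00833333⌋ = 0; lat ⌊0.02989/0.00416667⌋ = 7.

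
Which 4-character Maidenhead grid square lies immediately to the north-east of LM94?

MM05

Longitude square 9; +1 → 10, wraps to 0, carry into field.
Longitude field L = 11; +1 → 12 = M.
Latitude square 4; +1 → 5.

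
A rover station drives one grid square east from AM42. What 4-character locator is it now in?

Longitude square 4; +1 → 5.
The latitude characters are unchanged.

AM52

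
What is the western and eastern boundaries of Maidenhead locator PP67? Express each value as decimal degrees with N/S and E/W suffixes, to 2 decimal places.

Field P=15, P=15: +15·20° lon, +15·10° lat → SW at lon 120°, lat 60°.
Square 6, 7: +6·2° lon, +7·1° lat → SW at lon 132°, lat 67°.
Cell spans 2° lon × 1° lat.
west 132.00° E, east 134.00° E.

132.00° E, 134.00° E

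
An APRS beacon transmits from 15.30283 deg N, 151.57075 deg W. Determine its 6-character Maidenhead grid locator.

BK45fh

Shift to the Maidenhead origin (180°W, 90°S): lon 28.4292, lat 105.3028.
Field: 28.4292/20 → 1 → B, 105.3028/10 → 10 → K; chars BK.
Square: 8.4292/2 → 4, 5.3028/1 → 5; chars 45.
Subsquare: 0.4292/0.0833333 → 5 → f, 0.3028/0.0416667 → 7 → h; chars fh.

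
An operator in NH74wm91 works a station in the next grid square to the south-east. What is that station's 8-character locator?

NH74xm00

Longitude extended square 9; +1 → 10, wraps to 0, carry into subsquare.
Longitude subsquare w = 22; +1 → 23 = x.
Latitude extended square 1; −1 → 0.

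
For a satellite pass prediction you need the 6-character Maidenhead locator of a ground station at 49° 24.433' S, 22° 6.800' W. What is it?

HE80wo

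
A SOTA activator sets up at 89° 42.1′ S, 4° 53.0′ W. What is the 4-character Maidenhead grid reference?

Shift to the Maidenhead origin (180°W, 90°S): lon 175.12, lat 0.30.
Field: lon ⌊175.12/20⌋ = 8 → I; lat ⌊0.30/10⌋ = 0 → A.
Square: lon ⌊15.12/2⌋ = 7; lat ⌊0.30/1⌋ = 0.

IA70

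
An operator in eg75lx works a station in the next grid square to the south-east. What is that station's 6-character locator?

EG75mw

Longitude subsquare l = 11; +1 → 12 = m.
Latitude subsquare x = 23; −1 → 22 = w.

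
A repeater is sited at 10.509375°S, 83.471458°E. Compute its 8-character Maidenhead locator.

NH19rl67

Shift to the Maidenhead origin (180°W, 90°S): lon 263.47146, lat 79.49062.
Field: 263.47146/20 → 13 → N, 79.49062/10 → 7 → H; chars NH.
Square: 3.47146/2 → 1, 9.49062/1 → 9; chars 19.
Subsquare: 1.47146/0.0833333 → 17 → r, 0.49062/0.0416667 → 11 → l; chars rl.
Extended square: 0.05479/0.00833333 → 6, 0.03229/0.00416667 → 7; chars 67.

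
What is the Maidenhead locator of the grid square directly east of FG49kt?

Longitude subsquare k = 10; +1 → 11 = l.
The latitude characters are unchanged.

FG49lt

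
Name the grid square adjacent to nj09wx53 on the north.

NJ09wx54

Latitude extended square 3; +1 → 4.
The longitude characters are unchanged.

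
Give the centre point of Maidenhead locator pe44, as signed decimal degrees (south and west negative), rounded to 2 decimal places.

-45.50, 129.00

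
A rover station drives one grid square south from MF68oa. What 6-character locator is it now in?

Latitude subsquare a = 0; −1 → -1, wraps to 23 = x, carry into square.
Latitude square 8; −1 → 7.
The longitude characters are unchanged.

MF67ox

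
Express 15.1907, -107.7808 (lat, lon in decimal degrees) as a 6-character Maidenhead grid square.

DK65ce

Offset from 180°W / 90°S: lon 72.2192°, lat 105.1907°.
Field: 72.2192/20 → 3 → D, 105.1907/10 → 10 → K; chars DK.
Square: 12.2192/2 → 6, 5.1907/1 → 5; chars 65.
Subsquare: 0.2192/0.0833333 → 2 → c, 0.1907/0.0416667 → 4 → e; chars ce.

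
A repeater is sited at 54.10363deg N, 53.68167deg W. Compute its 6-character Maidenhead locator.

GO34dc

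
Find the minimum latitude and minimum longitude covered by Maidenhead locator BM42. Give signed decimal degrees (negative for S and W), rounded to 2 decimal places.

32.00, -152.00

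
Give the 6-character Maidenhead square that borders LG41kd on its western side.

LG41jd

Longitude subsquare k = 10; −1 → 9 = j.
The latitude characters are unchanged.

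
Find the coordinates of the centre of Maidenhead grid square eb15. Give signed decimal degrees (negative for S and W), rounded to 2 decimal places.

-74.50, -97.00

Field E=4, B=1: +4·20° lon, +1·10° lat → SW at lon -100°, lat -80°.
Square 1, 5: +1·2° lon, +5·1° lat → SW at lon -98°, lat -75°.
Cell spans 2° lon × 1° lat. Centre is SW corner plus half of each.
latitude -74.50, longitude -97.00.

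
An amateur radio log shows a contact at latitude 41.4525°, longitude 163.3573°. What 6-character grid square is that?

RN11qk

Shift to the Maidenhead origin (180°W, 90°S): lon 343.3573, lat 131.4525.
Field: 343.3573/20 → 17 → R, 131.4525/10 → 13 → N; chars RN.
Square: 3.3573/2 → 1, 1.4525/1 → 1; chars 11.
Subsquare: 1.3573/0.0833333 → 16 → q, 0.4525/0.0416667 → 10 → k; chars qk.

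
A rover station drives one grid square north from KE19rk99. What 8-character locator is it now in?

Latitude extended square 9; +1 → 10, wraps to 0, carry into subsquare.
Latitude subsquare k = 10; +1 → 11 = l.
The longitude characters are unchanged.

KE19rl90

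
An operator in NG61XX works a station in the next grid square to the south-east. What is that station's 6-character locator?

NG71aw

Longitude subsquare x = 23; +1 → 24, wraps to 0 = a, carry into square.
Longitude square 6; +1 → 7.
Latitude subsquare x = 23; −1 → 22 = w.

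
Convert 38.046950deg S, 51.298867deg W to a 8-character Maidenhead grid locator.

Offset from 180°W / 90°S: lon 128.70113°, lat 51.95305°.
Field: 128.70113/20 → 6 → G, 51.95305/10 → 5 → F; chars GF.
Square: 8.70113/2 → 4, 1.95305/1 → 1; chars 41.
Subsquare: 0.70113/0.0833333 → 8 → i, 0.95305/0.0416667 → 22 → w; chars iw.
Extended square: 0.03447/0.00833333 → 4, 0.03638/0.00416667 → 8; chars 48.

GF41iw48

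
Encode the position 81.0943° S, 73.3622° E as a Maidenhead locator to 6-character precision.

Shift to the Maidenhead origin (180°W, 90°S): lon 253.3622, lat 8.9057.
Field: 253.3622/20 → 12 → M, 8.9057/10 → 0 → A; chars MA.
Square: 13.3622/2 → 6, 8.9057/1 → 8; chars 68.
Subsquare: 1.3622/0.0833333 → 16 → q, 0.9057/0.0416667 → 21 → v; chars qv.

MA68qv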